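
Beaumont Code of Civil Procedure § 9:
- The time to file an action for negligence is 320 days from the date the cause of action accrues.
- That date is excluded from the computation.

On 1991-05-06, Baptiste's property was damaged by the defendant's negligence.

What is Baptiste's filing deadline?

March 21, 1992

320 days after 1991-05-06 is March 21, 1992.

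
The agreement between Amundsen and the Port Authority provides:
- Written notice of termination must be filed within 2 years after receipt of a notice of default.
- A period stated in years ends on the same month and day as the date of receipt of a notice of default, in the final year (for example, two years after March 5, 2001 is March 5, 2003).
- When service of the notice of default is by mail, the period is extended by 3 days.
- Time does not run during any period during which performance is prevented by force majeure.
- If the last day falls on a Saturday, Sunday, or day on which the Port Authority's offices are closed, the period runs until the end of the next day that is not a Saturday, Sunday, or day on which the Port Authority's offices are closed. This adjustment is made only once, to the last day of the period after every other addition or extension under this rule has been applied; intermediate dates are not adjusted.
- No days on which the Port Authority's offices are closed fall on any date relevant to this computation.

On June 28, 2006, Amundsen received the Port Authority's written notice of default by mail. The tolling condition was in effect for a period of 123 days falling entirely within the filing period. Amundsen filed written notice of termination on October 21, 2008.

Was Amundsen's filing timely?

2 years after June 28, 2006 is June 28, 2008.
Service was by mail, adding 3 days: June 28, 2008 + 3 days = July 1, 2008.
Tolling adds 123 days: July 1, 2008 + 123 days = November 1, 2008.
November 1, 2008 is Saturday; November 2, 2008 is Sunday. The next qualifying day is November 3, 2008.
The deadline is November 3, 2008; the filing on October 21, 2008 is on or before that date.

Yes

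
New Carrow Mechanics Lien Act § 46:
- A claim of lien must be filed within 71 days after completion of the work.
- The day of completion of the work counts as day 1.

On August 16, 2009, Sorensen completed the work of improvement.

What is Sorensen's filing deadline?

Counting August 16, 2009 as day 1, day 71 is October 25, 2009.

October 25, 2009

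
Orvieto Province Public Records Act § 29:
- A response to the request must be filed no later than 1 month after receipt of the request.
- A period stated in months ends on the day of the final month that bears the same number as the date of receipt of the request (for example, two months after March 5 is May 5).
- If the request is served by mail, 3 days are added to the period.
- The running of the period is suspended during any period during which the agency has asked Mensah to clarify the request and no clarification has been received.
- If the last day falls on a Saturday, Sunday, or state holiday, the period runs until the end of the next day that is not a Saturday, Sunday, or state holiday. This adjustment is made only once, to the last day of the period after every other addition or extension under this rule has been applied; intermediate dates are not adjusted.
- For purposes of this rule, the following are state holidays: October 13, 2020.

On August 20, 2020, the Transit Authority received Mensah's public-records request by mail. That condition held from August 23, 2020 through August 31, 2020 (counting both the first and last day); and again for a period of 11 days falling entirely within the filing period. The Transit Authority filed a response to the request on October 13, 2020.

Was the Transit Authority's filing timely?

Yes

1 month after August 20, 2020 is September 20, 2020.
Service was by mail, adding 3 days: September 20, 2020 + 3 days = September 23, 2020.
From August 23, 2020 through August 31, 2020 inclusive is 9 days; tolling adds 9 days: September 23, 2020 + 9 days = October 2, 2020.
Tolling adds 11 days: October 2, 2020 + 11 days = October 13, 2020.
October 13, 2020 is a listed holiday. The next qualifying day is October 14, 2020.
The deadline is October 14, 2020; the filing on October 13, 2020 is on or before that date.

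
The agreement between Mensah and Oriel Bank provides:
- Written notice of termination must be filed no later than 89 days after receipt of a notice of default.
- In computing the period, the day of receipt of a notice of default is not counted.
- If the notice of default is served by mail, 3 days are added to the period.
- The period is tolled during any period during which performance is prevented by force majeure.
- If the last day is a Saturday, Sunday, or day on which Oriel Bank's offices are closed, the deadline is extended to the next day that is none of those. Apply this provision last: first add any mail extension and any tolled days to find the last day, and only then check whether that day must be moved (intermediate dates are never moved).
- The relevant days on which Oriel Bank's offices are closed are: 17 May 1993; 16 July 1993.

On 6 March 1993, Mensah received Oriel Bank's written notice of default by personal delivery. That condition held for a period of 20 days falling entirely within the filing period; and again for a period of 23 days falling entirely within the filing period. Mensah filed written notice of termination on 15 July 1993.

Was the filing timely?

Yes

89 days after 6 March 1993 is June 3, 1993.
Service was not by mail, so no mail extension applies.
Tolling adds 20 days: June 3, 1993 + 20 days = June 23, 1993.
Tolling adds 23 days: June 23, 1993 + 23 days = July 16, 1993.
July 16, 1993 is a listed holiday; July 17, 1993 is Saturday; July 18, 1993 is Sunday. The next qualifying day is July 19, 1993.
The deadline is July 19, 1993; the filing on July 15, 1993 is on or before that date.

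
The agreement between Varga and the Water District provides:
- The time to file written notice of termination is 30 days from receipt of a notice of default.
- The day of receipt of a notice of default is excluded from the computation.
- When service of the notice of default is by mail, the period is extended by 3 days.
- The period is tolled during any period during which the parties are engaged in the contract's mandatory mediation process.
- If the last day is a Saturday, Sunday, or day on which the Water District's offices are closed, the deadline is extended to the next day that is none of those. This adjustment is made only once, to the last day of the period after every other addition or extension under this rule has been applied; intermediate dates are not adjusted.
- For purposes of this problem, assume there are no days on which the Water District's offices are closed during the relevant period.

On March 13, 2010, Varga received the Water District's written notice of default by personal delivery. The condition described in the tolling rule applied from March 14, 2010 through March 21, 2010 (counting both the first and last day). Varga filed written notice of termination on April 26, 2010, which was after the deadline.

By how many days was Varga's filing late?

30 days after March 13, 2010 is April 12, 2010.
Service was not by mail, so no mail extension applies.
From March 14, 2010 through March 21, 2010 inclusive is 8 days; tolling adds 8 days: April 12, 2010 + 8 days = April 20, 2010.
April 20, 2010 is a Tuesday and not a day on which the Water District's offices are closed, so no extension applies.
The deadline is April 20, 2010; from April 20, 2010 to April 26, 2010 is 6 days.

6 days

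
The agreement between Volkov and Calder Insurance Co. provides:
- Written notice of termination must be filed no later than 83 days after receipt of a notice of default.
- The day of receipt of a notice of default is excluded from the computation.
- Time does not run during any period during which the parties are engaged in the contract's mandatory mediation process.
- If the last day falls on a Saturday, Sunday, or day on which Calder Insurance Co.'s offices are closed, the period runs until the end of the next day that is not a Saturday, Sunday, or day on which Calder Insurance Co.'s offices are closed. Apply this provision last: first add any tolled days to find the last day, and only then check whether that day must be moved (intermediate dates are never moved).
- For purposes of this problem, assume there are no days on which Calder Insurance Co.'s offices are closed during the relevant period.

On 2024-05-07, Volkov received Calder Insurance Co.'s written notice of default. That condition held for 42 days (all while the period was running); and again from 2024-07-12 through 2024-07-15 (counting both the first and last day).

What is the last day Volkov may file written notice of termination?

83 days after 2024-05-07 is July 29, 2024.
Tolling adds 42 days: July 29, 2024 + 42 days = September 9, 2024.
From July 12, 2024 through July 15, 2024 inclusive is 4 days; tolling adds 4 days: September 9, 2024 + 4 days = September 13, 2024.
September 13, 2024 is a Friday and not a day on which Calder Insurance Co.'s offices are closed, so no extension applies.

September 13, 2024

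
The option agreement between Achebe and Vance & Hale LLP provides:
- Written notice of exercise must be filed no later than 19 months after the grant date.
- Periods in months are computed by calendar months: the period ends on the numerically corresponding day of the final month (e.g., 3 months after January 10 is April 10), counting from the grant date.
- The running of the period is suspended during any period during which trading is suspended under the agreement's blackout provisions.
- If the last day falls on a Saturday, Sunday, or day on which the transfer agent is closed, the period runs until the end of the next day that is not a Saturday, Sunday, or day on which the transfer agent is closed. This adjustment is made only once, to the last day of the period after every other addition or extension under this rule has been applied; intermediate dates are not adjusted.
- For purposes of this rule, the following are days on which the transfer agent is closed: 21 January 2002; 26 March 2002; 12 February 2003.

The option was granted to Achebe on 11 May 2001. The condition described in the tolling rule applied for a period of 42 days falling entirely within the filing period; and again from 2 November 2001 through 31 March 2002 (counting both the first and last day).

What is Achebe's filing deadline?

June 23, 2003

19 months after 11 May 2001 is December 11, 2002.
Tolling adds 42 days: December 11, 2002 + 42 days = January 22, 2003.
From November 2, 2001 through March 31, 2002 inclusive is 150 days; tolling adds 150 days: January 22, 2003 + 150 days = June 21, 2003.
June 21, 2003 is Saturday; June 22, 2003 is Sunday. The next qualifying day is June 23, 2003.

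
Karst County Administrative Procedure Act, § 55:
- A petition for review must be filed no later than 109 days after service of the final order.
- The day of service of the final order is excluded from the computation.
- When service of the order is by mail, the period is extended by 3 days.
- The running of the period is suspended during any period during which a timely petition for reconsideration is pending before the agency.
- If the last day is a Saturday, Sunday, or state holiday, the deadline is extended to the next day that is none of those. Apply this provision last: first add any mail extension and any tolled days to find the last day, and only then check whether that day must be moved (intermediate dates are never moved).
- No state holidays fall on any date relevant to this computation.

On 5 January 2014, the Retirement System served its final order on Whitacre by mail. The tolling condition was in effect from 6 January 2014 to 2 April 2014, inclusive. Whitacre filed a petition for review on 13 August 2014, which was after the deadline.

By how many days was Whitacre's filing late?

109 days after 5 January 2014 is April 24, 2014.
Service was by mail, adding 3 days: April 24, 2014 + 3 days = April 27, 2014.
From January 6, 2014 through April 2, 2014 inclusive is 87 days; tolling adds 87 days: April 27, 2014 + 87 days = July 23, 2014.
July 23, 2014 is a Wednesday and not a state holiday, so no extension applies.
The deadline is July 23, 2014; from July 23, 2014 to August 13, 2014 is 21 days.

21 days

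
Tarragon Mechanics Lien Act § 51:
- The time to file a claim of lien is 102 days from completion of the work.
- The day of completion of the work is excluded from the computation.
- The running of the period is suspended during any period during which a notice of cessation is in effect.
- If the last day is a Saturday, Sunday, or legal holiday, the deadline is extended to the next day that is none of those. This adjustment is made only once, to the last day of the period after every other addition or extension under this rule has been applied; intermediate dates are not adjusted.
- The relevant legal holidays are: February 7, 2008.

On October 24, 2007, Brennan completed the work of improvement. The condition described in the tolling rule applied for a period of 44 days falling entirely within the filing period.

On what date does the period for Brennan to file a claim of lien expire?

102 days after October 24, 2007 is February 3, 2008.
Tolling adds 44 days: February 3, 2008 + 44 days = March 18, 2008.
March 18, 2008 is a Tuesday and not a legal holiday, so no extension applies.

March 18, 2008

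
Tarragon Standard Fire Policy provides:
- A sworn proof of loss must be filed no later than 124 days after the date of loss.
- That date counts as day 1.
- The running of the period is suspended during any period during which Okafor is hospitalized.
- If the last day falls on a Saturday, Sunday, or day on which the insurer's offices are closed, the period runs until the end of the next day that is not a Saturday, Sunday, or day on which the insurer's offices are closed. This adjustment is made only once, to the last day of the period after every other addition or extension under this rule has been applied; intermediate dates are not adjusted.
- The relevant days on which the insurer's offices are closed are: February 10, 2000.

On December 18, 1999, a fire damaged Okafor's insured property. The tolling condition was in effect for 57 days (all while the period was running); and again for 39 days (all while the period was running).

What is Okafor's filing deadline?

Counting December 18, 1999 as day 1, day 124 is April 19, 2000.
Tolling adds 57 days: April 19, 2000 + 57 days = June 15, 2000.
Tolling adds 39 days: June 15, 2000 + 39 days = July 24, 2000.
July 24, 2000 is a Monday and not a day on which the insurer's offices are closed, so no extension applies.

July 24, 2000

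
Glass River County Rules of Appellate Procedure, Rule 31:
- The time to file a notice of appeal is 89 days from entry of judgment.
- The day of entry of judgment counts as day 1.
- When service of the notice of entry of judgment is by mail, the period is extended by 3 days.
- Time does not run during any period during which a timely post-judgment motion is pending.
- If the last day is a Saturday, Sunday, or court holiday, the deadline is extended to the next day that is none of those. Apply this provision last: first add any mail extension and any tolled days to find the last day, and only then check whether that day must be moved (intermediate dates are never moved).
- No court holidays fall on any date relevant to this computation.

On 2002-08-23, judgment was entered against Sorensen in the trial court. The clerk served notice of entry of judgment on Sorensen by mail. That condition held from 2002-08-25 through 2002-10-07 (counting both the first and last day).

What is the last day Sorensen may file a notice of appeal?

Counting 2002-08-23 as day 1, day 89 is November 19, 2002.
Service was by mail, adding 3 days: November 19, 2002 + 3 days = November 22, 2002.
From August 25, 2002 through October 7, 2002 inclusive is 44 days; tolling adds 44 days: November 22, 2002 + 44 days = January 5, 2003.
January 5, 2003 is Sunday. The next qualifying day is January 6, 2003.

January 6, 2003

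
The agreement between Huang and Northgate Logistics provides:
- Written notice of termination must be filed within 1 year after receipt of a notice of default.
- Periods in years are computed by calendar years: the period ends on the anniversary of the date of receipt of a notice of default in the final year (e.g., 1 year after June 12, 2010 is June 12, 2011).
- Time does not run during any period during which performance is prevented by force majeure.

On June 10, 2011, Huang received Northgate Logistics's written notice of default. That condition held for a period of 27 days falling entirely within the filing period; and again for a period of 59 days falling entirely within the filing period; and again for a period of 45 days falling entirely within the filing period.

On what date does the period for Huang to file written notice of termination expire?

1 year after June 10, 2011 is June 10, 2012.
Tolling adds 27 days: June 10, 2012 + 27 days = July 7, 2012.
Tolling adds 59 days: July 7, 2012 + 59 days = September 4, 2012.
Tolling adds 45 days: September 4, 2012 + 45 days = October 19, 2012.

October 19, 2012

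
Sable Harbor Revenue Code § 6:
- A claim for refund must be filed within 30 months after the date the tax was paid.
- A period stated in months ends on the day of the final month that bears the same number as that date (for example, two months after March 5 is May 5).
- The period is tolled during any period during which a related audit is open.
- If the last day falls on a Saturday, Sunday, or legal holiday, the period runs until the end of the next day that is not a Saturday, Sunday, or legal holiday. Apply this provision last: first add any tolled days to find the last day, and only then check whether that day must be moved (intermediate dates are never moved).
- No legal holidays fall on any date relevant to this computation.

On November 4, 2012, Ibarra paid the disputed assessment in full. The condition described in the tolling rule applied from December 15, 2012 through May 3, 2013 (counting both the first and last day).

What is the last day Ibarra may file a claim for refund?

September 21, 2015

30 months after November 4, 2012 is May 4, 2015.
From December 15, 2012 through May 3, 2013 inclusive is 140 days; tolling adds 140 days: May 4, 2015 + 140 days = September 21, 2015.
September 21, 2015 is a Monday and not a legal holiday, so no extension applies.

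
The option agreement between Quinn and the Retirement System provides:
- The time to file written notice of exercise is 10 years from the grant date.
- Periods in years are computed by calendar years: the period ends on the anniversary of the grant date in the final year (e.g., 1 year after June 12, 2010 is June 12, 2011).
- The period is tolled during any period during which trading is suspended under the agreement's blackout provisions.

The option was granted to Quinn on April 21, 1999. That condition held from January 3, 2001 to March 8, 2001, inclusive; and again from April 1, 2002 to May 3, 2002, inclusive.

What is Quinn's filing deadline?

July 28, 2009

10 years after April 21, 1999 is April 21, 2009.
From January 3, 2001 through March 8, 2001 inclusive is 65 days; tolling adds 65 days: April 21, 2009 + 65 days = June 25, 2009.
From April 1, 2002 through May 3, 2002 inclusive is 33 days; tolling adds 33 days: June 25, 2009 + 33 days = July 28, 2009.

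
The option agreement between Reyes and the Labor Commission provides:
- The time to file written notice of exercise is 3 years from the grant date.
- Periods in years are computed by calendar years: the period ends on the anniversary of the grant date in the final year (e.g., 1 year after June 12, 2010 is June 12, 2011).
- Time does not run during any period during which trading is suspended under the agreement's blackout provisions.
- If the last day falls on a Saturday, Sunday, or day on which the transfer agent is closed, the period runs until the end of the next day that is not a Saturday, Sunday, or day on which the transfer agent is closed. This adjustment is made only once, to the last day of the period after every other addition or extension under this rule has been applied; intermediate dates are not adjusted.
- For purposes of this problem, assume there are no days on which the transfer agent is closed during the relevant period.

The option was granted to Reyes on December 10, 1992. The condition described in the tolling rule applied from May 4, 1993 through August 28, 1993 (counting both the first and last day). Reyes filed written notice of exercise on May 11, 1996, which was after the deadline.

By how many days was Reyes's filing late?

36 days

3 years after December 10, 1992 is December 10, 1995.
From May 4, 1993 through August 28, 1993 inclusive is 117 days; tolling adds 117 days: December 10, 1995 + 117 days = April 5, 1996.
April 5, 1996 is a Friday and not a day on which the transfer agent is closed, so no extension applies.
The deadline is April 5, 1996; from April 5, 1996 to May 11, 1996 is 36 days.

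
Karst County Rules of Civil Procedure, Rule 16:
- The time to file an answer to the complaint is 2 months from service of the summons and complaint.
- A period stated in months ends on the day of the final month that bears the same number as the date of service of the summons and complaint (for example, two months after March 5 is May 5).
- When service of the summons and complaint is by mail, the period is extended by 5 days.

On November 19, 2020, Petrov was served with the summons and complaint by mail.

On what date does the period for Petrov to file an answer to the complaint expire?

January 24, 2021

2 months after November 19, 2020 is January 19, 2021.
Service was by mail, adding 5 days: January 19, 2021 + 5 days = January 24, 2021.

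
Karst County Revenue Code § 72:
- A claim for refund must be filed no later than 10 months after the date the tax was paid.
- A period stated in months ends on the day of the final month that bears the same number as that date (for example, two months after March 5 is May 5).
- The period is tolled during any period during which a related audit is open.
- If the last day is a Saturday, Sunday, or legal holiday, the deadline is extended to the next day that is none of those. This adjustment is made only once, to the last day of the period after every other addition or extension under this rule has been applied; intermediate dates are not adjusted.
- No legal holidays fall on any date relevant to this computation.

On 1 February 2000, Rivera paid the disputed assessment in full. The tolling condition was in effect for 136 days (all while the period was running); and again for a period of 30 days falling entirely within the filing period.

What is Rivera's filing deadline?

May 16, 2001

10 months after 1 February 2000 is December 1, 2000.
Tolling adds 136 days: December 1, 2000 + 136 days = April 16, 2001.
Tolling adds 30 days: April 16, 2001 + 30 days = May 16, 2001.
May 16, 2001 is a Wednesday and not a legal holiday, so no extension applies.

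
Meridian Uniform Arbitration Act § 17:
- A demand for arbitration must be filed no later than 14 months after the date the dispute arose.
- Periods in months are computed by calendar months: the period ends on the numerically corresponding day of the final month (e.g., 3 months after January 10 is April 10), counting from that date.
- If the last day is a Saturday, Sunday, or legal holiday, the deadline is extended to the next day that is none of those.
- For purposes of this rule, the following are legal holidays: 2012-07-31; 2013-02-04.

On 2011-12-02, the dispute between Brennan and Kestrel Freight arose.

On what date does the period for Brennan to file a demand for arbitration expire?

14 months after 2011-12-02 is February 2, 2013.
February 2, 2013 is Saturday; February 3, 2013 is Sunday; February 4, 2013 is a listed holiday. The next qualifying day is February 5, 2013.

February 5, 2013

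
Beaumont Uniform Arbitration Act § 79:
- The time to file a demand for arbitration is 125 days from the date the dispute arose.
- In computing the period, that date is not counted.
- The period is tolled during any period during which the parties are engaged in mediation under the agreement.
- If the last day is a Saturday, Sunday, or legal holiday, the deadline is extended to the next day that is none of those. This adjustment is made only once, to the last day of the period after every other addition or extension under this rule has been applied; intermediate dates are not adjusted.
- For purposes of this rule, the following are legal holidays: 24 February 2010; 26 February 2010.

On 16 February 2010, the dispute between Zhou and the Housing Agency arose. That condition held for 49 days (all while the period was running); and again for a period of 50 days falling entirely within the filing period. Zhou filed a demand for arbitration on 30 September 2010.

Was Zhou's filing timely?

125 days after 16 February 2010 is June 21, 2010.
Tolling adds 49 days: June 21, 2010 + 49 days = August 9, 2010.
Tolling adds 50 days: August 9, 2010 + 50 days = September 28, 2010.
September 28, 2010 is a Tuesday and not a legal holiday, so no extension applies.
The deadline is September 28, 2010; the filing on September 30, 2010 is after that date.

No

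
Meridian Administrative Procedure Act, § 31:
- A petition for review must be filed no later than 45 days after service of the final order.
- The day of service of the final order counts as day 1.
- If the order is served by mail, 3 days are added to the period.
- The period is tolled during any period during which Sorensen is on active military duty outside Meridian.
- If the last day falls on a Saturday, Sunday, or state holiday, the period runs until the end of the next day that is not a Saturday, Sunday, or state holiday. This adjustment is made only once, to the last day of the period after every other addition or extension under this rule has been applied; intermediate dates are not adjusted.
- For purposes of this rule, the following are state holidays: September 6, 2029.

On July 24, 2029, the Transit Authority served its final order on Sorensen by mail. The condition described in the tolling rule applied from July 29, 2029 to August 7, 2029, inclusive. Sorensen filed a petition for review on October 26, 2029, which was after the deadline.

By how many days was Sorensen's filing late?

Counting July 24, 2029 as day 1, day 45 is September 6, 2029.
Service was by mail, adding 3 days: September 6, 2029 + 3 days = September 9, 2029.
From July 29, 2029 through August 7, 2029 inclusive is 10 days; tolling adds 10 days: September 9, 2029 + 10 days = September 19, 2029.
September 19, 2029 is a Wednesday and not a state holiday, so no extension applies.
The deadline is September 19, 2029; from September 19, 2029 to October 26, 2029 is 37 days.

37 days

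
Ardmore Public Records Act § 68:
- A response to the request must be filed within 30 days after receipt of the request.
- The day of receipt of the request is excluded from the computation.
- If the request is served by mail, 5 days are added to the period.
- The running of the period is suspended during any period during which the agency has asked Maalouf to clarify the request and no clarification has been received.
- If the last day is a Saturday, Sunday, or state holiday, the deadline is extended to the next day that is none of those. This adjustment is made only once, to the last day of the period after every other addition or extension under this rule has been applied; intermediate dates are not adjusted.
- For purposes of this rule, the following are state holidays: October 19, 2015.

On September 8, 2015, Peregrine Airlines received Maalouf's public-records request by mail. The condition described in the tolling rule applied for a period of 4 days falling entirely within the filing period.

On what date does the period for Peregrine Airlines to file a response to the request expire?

30 days after September 8, 2015 is October 8, 2015.
Service was by mail, adding 5 days: October 8, 2015 + 5 days = October 13, 2015.
Tolling adds 4 days: October 13, 2015 + 4 days = October 17, 2015.
October 17, 2015 is Saturday; October 18, 2015 is Sunday; October 19, 2015 is a listed holiday. The next qualifying day is October 20, 2015.

October 20, 2015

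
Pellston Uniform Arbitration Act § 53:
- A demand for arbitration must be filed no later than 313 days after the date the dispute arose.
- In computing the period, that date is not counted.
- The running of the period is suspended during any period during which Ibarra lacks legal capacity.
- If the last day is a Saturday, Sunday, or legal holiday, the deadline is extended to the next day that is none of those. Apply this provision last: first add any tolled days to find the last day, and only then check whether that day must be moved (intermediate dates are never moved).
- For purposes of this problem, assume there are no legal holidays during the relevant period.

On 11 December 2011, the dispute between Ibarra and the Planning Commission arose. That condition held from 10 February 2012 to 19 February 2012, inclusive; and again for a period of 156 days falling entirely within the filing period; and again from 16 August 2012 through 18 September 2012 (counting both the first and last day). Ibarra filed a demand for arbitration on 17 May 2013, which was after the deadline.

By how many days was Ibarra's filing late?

10 days

313 days after 11 December 2011 is October 19, 2012.
From February 10, 2012 through February 19, 2012 inclusive is 10 days; tolling adds 10 days: October 19, 2012 + 10 days = October 29, 2012.
Tolling adds 156 days: October 29, 2012 + 156 days = April 3, 2013.
From August 16, 2012 through September 18, 2012 inclusive is 34 days; tolling adds 34 days: April 3, 2013 + 34 days = May 7, 2013.
May 7, 2013 is a Tuesday and not a legal holiday, so no extension applies.
The deadline is May 7, 2013; from May 7, 2013 to May 17, 2013 is 10 days.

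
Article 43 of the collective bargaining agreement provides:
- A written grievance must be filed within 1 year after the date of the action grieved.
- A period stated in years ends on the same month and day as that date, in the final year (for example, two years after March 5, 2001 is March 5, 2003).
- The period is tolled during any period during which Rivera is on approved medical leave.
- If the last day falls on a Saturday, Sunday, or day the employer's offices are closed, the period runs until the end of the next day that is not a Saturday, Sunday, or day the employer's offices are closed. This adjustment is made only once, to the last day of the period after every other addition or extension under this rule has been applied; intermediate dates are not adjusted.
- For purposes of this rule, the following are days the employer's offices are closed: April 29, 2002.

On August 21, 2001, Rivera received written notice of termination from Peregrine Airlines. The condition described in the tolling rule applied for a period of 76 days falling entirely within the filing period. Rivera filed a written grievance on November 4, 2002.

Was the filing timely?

Yes

1 year after August 21, 2001 is August 21, 2002.
Tolling adds 76 days: August 21, 2002 + 76 days = November 5, 2002.
November 5, 2002 is a Tuesday and not a day the employer's offices are closed, so no extension applies.
The deadline is November 5, 2002; the filing on November 4, 2002 is on or before that date.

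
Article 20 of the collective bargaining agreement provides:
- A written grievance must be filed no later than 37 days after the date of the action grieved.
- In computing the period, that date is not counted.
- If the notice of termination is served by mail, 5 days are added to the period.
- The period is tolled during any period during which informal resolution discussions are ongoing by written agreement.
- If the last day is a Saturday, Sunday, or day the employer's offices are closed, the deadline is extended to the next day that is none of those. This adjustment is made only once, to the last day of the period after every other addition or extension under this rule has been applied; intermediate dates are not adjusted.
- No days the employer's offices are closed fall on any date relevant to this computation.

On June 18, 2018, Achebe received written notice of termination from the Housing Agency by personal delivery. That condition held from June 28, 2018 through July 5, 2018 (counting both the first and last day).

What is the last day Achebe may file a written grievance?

37 days after June 18, 2018 is July 25, 2018.
Service was not by mail, so no mail extension applies.
From June 28, 2018 through July 5, 2018 inclusive is 8 days; tolling adds 8 days: July 25, 2018 + 8 days = August 2, 2018.
August 2, 2018 is a Thursday and not a day the employer's offices are closed, so no extension applies.

August 2, 2018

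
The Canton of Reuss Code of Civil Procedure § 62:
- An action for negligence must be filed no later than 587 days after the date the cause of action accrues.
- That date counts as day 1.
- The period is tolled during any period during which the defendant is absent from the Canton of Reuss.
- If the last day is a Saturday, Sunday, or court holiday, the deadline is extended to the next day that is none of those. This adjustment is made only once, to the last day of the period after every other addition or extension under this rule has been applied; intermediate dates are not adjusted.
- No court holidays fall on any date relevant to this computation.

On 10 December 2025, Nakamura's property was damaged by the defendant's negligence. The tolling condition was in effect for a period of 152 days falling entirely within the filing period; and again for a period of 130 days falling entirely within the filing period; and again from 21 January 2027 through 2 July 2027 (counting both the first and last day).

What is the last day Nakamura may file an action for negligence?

October 6, 2028

Counting 10 December 2025 as day 1, day 587 is July 19, 2027.
Tolling adds 152 days: July 19, 2027 + 152 days = December 18, 2027.
Tolling adds 130 days: December 18, 2027 + 130 days = April 26, 2028.
From January 21, 2027 through July 2, 2027 inclusive is 163 days; tolling adds 163 days: April 26, 2028 + 163 days = October 6, 2028.
October 6, 2028 is a Friday and not a court holiday, so no extension applies.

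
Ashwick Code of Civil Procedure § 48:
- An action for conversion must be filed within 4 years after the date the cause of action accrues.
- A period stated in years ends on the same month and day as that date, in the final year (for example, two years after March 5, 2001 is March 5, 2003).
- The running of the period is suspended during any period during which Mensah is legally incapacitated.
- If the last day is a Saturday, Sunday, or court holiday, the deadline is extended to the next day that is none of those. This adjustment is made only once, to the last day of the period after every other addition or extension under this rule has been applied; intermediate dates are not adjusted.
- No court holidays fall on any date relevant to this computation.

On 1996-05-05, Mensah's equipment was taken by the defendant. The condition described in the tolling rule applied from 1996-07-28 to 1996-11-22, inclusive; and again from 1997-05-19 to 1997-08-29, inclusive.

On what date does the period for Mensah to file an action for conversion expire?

December 12, 2000

4 years after 1996-05-05 is May 5, 2000.
From July 28, 1996 through November 22, 1996 inclusive is 118 days; tolling adds 118 days: May 5, 2000 + 118 days = August 31, 2000.
From May 19, 1997 through August 29, 1997 inclusive is 103 days; tolling adds 103 days: August 31, 2000 + 103 days = December 12, 2000.
December 12, 2000 is a Tuesday and not a court holiday, so no extension applies.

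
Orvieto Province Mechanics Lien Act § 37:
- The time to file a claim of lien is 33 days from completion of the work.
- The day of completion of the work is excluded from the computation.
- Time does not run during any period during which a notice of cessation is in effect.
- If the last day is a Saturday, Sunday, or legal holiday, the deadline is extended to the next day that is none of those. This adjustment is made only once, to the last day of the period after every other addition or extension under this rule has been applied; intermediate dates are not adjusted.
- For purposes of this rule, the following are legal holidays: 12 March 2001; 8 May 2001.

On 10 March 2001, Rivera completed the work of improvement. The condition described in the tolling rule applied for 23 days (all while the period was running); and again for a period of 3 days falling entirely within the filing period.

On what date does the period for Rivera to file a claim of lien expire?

33 days after 10 March 2001 is April 12, 2001.
Tolling adds 23 days: April 12, 2001 + 23 days = May 5, 2001.
Tolling adds 3 days: May 5, 2001 + 3 days = May 8, 2001.
May 8, 2001 is a listed holiday. The next qualifying day is May 9, 2001.

May 9, 2001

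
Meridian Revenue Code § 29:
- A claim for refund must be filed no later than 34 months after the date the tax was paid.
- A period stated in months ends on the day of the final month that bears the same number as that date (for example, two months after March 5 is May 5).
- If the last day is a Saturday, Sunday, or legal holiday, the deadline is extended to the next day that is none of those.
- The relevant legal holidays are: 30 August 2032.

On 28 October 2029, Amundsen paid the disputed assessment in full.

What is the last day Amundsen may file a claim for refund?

August 31, 2032

34 months after 28 October 2029 is August 28, 2032.
August 28, 2032 is Saturday; August 29, 2032 is Sunday; August 30, 2032 is a listed holiday. The next qualifying day is August 31, 2032.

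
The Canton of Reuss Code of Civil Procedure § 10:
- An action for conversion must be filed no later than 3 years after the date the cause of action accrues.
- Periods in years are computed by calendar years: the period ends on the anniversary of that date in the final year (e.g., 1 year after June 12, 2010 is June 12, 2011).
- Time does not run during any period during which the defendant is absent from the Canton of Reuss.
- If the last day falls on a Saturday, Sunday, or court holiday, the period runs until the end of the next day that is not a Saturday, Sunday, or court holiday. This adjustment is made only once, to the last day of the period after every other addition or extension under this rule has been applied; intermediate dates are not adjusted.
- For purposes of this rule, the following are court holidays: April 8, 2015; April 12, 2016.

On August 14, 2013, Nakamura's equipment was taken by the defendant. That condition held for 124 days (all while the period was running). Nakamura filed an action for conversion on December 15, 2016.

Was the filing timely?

Yes

3 years after August 14, 2013 is August 14, 2016.
Tolling adds 124 days: August 14, 2016 + 124 days = December 16, 2016.
December 16, 2016 is a Friday and not a court holiday, so no extension applies.
The deadline is December 16, 2016; the filing on December 15, 2016 is on or before that date.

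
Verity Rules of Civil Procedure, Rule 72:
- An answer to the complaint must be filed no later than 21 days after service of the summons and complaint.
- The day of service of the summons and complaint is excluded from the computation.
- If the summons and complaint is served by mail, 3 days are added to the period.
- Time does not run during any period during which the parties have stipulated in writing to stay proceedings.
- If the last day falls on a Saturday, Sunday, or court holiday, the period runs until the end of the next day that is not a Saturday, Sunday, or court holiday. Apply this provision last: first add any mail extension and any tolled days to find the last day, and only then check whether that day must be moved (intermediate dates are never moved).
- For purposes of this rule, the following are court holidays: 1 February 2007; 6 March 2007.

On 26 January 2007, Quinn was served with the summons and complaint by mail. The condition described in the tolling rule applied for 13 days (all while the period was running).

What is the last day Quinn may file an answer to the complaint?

21 days after 26 January 2007 is February 16, 2007.
Service was by mail, adding 3 days: February 16, 2007 + 3 days = February 19, 2007.
Tolling adds 13 days: February 19, 2007 + 13 days = March 4, 2007.
March 4, 2007 is Sunday. The next qualifying day is March 5, 2007.

March 5, 2007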